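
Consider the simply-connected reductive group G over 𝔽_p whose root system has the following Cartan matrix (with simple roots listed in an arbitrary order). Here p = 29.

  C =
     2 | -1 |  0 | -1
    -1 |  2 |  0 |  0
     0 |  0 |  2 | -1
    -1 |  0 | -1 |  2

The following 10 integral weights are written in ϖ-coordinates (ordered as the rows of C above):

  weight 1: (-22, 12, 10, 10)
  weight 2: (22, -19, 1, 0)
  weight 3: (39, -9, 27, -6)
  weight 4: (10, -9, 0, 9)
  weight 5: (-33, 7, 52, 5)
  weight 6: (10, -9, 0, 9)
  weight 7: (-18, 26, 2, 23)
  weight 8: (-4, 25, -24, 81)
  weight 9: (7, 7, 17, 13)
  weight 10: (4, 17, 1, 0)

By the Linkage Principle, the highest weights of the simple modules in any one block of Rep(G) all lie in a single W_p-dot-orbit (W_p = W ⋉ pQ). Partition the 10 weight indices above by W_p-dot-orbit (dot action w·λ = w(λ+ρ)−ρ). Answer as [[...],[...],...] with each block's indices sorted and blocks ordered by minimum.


Root system A_4: the 4×4 matrix C matches after relabeling.

Each λ_j+ρ reduced to Ā_29; 4-tuples below use C's row order:

    [1] (3, 8, 1, 10)
    [2] (5, 18, 2, 1)
    [3] (5, 18, 2, 1)
    [4] (3, 8, 1, 10)
    [5] (5, 18, 2, 1)
    [6] (3, 8, 1, 10)
    [7] (17, 2, 5, 2)
    [8] (5, 18, 2, 1)
    [9] (3, 8, 1, 10)
    [10] (5, 18, 2, 1)

Linkage partition of the 10 weights (3 classes, p=29):

[[1, 4, 6, 9], [2, 3, 5, 8, 10], [7]]


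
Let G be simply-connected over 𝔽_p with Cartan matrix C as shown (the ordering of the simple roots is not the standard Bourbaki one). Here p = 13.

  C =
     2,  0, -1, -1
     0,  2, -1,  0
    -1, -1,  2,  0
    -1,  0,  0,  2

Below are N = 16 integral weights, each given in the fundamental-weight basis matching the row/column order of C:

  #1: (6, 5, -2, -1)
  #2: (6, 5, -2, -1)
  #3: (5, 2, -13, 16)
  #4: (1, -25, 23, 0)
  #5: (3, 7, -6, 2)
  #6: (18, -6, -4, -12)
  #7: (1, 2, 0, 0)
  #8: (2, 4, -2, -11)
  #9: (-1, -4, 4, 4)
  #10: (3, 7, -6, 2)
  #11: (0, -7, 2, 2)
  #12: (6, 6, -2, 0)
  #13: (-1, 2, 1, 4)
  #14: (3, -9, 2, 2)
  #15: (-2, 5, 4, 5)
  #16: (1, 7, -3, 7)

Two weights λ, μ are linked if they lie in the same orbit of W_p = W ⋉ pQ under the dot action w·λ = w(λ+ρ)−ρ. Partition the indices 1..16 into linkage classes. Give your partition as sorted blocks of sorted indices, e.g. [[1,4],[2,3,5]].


Type A_4, rank 4, |W|=120; reorder rows/cols to standard.

Alcove-folded reps (p=13, 16 weights, presented ϖ-order):

    [1] (6, 5, 1, 0)
    [2] (6, 5, 1, 0)
    [3] (2, 3, 1, 1)
    [4] (0, 1, 10, 2)
    [5] (1, 3, 4, 2)
    [6] (0, 3, 2, 5)
    [7] (2, 3, 1, 1)
    [8] (1, 3, 4, 2)
    [9] (0, 3, 2, 5)
    [10] (1, 3, 4, 2)
    [11] (2, 3, 1, 1)
    [12] (6, 5, 1, 0)
    [13] (0, 3, 2, 5)
    [14] (1, 3, 4, 2)
    [15] (1, 3, 4, 2)
    [16] (0, 3, 2, 5)

The 16 indices split into 5 linkage classes (same alcove rep ⇔ same W_13-dot-orbit):

[[1, 2, 12], [3, 7, 11], [4], [5, 8, 10, 14, 15], [6, 9, 13, 16]]


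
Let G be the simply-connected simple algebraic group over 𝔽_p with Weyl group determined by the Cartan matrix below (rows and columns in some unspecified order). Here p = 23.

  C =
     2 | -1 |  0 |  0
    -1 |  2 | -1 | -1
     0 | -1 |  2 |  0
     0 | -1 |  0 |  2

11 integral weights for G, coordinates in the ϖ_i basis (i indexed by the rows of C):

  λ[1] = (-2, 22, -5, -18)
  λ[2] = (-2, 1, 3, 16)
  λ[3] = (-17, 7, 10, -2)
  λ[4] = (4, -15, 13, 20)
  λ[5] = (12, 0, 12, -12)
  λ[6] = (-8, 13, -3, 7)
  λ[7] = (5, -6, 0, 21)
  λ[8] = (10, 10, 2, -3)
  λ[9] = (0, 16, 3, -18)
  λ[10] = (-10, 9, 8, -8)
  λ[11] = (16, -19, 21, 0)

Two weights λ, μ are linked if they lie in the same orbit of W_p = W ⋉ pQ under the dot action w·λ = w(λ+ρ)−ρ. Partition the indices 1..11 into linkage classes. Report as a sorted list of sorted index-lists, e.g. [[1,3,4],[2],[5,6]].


Type D_4, rank 4, |W|=192; reorder rows/cols to standard.

Folding the 11 weights λ_j+ρ into Ā_23 (reps in the given 4-coord order):

  λ_1+ρ ↦ (1, 0, 4, 17)
  λ_2+ρ ↦ (1, 0, 4, 17)
  λ_3+ρ ↦ (7, 1, 2, 8)
  λ_4+ρ ↦ (9, 2, 0, 7)
  λ_5+ρ ↦ (3, 6, 3, 1)
  λ_6+ρ ↦ (7, 1, 2, 8)
  λ_7+ρ ↦ (1, 0, 4, 17)
  λ_8+ρ ↦ (9, 2, 1, 0)
  λ_9+ρ ↦ (1, 0, 4, 17)
  λ_10+ρ ↦ (3, 6, 3, 1)
  λ_11+ρ ↦ (1, 0, 4, 17)

Grouping the 11 weights by Ā_23-representative: 5 linkage classes.

[[1, 2, 7, 9, 11], [3, 6], [4], [5, 10], [8]]


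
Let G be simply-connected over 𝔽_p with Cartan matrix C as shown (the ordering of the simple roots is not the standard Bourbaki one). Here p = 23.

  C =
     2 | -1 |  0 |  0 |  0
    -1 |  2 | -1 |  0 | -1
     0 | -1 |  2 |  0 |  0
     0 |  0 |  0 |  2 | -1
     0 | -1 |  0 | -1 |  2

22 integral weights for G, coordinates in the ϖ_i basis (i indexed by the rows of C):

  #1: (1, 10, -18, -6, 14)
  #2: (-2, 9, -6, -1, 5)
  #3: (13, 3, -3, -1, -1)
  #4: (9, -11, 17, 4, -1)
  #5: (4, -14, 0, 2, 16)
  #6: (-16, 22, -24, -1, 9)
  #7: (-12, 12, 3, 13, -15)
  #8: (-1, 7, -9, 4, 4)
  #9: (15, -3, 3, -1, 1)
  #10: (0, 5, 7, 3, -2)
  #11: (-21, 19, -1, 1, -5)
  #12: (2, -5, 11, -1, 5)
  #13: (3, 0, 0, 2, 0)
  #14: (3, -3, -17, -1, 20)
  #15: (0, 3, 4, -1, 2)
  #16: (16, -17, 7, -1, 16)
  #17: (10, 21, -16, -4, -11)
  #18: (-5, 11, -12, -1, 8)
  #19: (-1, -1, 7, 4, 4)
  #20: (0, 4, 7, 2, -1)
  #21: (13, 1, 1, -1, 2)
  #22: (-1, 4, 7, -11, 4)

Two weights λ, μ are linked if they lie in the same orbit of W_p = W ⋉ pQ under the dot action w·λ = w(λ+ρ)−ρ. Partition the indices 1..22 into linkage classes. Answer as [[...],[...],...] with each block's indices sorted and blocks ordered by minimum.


C ↔ D_5 under row/col permutation; |W(D_5)| = 1920.

λ_j+ρ reflected into Ā_23 (⟨·,θ^∨⟩≤23); 5-tuples as given:

  1: (1, 3, 8, 0, 2);  2: (1, 4, 5, 0, 3);  3: (14, 2, 2, 0, 0);  4: (0, 0, 8, 5, 5);  5: (1, 4, 5, 0, 3);  6: (0, 0, 8, 5, 5);  7: (1, 3, 8, 0, 2);  8: (0, 0, 8, 5, 5);  9: (14, 2, 2, 0, 0);  10: (1, 5, 8, 3, 0);  11: (14, 2, 2, 0, 0);  12: (1, 3, 8, 0, 2);  13: (4, 1, 1, 3, 1);  14: (14, 2, 2, 0, 0);  15: (1, 4, 5, 0, 3);  16: (1, 5, 8, 3, 0);  17: (1, 4, 5, 0, 3);  18: (1, 3, 8, 0, 2);  19: (0, 0, 8, 5, 5);  20: (1, 5, 8, 3, 0);  21: (14, 2, 2, 0, 0);  22: (0, 0, 8, 5, 5)

6 distinct reps among the 22 weights ⇒ 6 W_23-linkage classes:

[[1, 7, 12, 18], [2, 5, 15, 17], [3, 9, 11, 14, 21], [4, 6, 8, 19, 22], [10, 16, 20], [13]]


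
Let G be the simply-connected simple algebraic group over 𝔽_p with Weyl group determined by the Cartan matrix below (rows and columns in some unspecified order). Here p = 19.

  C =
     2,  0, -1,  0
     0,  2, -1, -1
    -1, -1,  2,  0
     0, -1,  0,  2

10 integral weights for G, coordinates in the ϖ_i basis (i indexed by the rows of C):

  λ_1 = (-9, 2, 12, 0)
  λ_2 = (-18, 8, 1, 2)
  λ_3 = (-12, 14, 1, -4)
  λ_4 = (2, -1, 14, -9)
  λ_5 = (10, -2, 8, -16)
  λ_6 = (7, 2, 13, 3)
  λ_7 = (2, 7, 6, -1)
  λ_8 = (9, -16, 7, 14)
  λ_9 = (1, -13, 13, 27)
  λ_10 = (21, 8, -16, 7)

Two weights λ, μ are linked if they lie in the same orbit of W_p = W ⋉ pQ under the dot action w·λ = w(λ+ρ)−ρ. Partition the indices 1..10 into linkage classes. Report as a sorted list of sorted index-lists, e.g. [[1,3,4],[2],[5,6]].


A_4 Cartan matrix, 4 simple roots permuted; ρ=(1,1,1,1).

Folding the 10 weights λ_j+ρ into Ā_19 (reps in the given 4-coord order):

  [1] (8, 3, 5, 1)
  [2] (2, 3, 9, 3)
  [3] (2, 3, 9, 3)
  [4] (3, 8, 7, 0)
  [5] (3, 8, 7, 0)
  [6] (2, 3, 9, 3)
  [7] (3, 8, 7, 0)
  [8] (3, 8, 7, 0)
  [9] (2, 3, 9, 3)
  [10] (2, 3, 9, 3)

Partition of {1..10} into 3 W_19-dot-orbits:

[[1], [2, 3, 6, 9, 10], [4, 5, 7, 8]]


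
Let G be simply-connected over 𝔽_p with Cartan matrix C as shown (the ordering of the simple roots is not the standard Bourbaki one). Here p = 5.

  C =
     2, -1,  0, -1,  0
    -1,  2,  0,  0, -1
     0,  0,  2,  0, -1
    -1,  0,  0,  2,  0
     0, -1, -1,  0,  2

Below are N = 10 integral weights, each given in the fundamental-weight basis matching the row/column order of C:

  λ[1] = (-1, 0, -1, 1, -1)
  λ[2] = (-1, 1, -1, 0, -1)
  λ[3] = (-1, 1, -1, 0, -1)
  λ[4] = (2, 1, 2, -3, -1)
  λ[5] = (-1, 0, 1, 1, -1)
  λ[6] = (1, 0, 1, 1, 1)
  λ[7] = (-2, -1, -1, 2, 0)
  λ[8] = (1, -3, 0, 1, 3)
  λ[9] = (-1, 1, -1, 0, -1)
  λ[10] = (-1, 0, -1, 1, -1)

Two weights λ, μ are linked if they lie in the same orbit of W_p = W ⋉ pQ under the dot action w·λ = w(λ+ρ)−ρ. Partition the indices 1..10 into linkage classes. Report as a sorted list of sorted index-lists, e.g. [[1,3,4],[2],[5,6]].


Root system A_5: the 5×5 matrix C matches after relabeling.

λ_j+ρ reflected into Ā_5 (⟨·,θ^∨⟩≤5); 5-tuples as given:

  λ_1 → (0, 1, 0, 2, 0) · λ_2 → (0, 2, 0, 1, 0) · λ_3 → (0, 2, 0, 1, 0) · λ_4 → (0, 2, 0, 1, 0) · λ_5 → (0, 1, 2, 2, 0) · λ_6 → (0, 1, 2, 2, 0) · λ_7 → (0, 1, 0, 2, 0) · λ_8 → (0, 2, 1, 0, 1) · λ_9 → (0, 2, 0, 1, 0) · λ_10 → (0, 1, 0, 2, 0)

4 distinct reps among the 10 weights ⇒ 4 W_5-linkage classes:

[[1, 7, 10], [2, 3, 4, 9], [5, 6], [8]]


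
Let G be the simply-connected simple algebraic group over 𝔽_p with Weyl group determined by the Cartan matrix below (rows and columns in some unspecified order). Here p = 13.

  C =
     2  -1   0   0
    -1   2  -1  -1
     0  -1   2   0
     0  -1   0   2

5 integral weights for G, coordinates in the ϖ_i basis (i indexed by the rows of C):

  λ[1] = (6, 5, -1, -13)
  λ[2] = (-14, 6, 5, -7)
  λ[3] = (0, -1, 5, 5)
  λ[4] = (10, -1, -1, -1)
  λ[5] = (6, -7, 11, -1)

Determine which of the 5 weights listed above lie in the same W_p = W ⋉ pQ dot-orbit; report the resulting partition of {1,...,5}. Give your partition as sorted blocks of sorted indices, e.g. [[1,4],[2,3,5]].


Type D_4, rank 4, |W|=192; reorder rows/cols to standard.

λ_j+ρ reflected into Ā_13 (⟨·,θ^∨⟩≤13); 4-tuples as given:

  [1] (1, 0, 6, 6);  [2] (1, 0, 6, 6);  [3] (1, 0, 6, 6);  [4] (11, 0, 0, 0);  [5] (1, 0, 6, 6)

Grouping the 5 weights by Ā_13-representative: 2 linkage classes.

[[1, 2, 3, 5], [4]]


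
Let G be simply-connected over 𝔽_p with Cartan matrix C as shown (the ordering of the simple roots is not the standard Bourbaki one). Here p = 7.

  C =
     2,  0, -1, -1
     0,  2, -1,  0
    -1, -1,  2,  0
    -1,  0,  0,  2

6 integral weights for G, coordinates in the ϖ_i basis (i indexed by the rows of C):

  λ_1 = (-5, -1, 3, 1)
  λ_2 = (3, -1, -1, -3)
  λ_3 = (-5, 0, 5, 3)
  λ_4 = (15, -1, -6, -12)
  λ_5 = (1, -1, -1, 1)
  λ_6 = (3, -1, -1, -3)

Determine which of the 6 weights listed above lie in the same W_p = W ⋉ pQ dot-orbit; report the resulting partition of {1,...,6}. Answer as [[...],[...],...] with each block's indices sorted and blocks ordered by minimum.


Type A_4, rank 4, |W|=120; reorder rows/cols to standard.

W_7-reps of the 6 weights in Ā_7 (same 4-coord order as C):

  λ_1 → (2, 0, 0, 2)
  λ_2 → (2, 0, 0, 2)
  λ_3 → (4, 1, 2, 0)
  λ_4 → (2, 0, 0, 2)
  λ_5 → (2, 0, 0, 2)
  λ_6 → (2, 0, 0, 2)

Partition of {1..6} into 2 W_7-dot-orbits:

[[1, 2, 4, 5, 6], [3]]


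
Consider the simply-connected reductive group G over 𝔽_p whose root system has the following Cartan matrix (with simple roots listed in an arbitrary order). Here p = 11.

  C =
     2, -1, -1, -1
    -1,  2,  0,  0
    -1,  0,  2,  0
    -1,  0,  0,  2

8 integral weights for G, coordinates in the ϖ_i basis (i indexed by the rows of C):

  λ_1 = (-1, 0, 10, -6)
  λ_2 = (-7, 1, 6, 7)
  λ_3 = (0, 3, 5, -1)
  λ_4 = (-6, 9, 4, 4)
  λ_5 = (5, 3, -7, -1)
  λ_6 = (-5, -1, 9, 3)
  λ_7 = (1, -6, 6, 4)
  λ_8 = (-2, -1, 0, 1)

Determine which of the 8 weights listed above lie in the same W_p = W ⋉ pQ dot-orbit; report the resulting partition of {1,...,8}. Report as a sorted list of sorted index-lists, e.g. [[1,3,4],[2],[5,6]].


D_4 Cartan matrix, 4 simple roots permuted; ρ=(1,1,1,1).

Alcove-folded reps (p=11, 8 weights, presented ϖ-order):

  [1] (0, 4, 6, 0)
  [2] (2, 4, 1, 2)
  [3] (0, 4, 6, 0)
  [4] (1, 5, 0, 0)
  [5] (0, 4, 6, 0)
  [6] (0, 4, 6, 0)
  [7] (0, 2, 4, 2)
  [8] (0, 1, 0, 1)

These 8 weights hit 5 W_11-dot-orbits; sizes (4, 1, 1, 1, 1):

[[1, 3, 5, 6], [2], [4], [7], [8]]


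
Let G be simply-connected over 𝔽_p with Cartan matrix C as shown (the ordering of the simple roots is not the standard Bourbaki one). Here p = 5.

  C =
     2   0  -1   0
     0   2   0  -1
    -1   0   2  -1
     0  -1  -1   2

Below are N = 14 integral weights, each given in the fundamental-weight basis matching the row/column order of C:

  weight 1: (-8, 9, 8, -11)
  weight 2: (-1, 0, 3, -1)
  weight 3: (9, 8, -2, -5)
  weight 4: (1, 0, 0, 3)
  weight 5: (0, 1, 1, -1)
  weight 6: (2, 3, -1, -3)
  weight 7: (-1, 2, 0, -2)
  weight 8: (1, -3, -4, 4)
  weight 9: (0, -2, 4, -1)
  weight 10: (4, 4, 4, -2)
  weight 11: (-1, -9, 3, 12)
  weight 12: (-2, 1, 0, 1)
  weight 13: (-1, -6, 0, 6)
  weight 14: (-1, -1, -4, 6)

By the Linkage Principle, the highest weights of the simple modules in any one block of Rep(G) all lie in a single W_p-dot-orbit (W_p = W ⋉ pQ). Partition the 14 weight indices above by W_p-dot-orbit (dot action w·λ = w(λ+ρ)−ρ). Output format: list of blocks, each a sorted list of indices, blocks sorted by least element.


A_4 Cartan matrix, 4 simple roots permuted; ρ=(1,1,1,1).

Folding the 14 weights λ_j+ρ into Ā_5 (reps in the given 4-coord order):

  1: (0, 2, 0, 1);  2: (0, 1, 4, 0);  3: (0, 1, 4, 0);  4: (1, 2, 0, 2);  5: (1, 2, 2, 0);  6: (1, 2, 2, 0);  7: (0, 2, 0, 1);  8: (1, 2, 2, 0);  9: (0, 1, 4, 0);  10: (0, 1, 4, 0);  11: (1, 2, 0, 2);  12: (1, 2, 0, 2);  13: (1, 2, 2, 0);  14: (1, 2, 0, 2)

These 14 weights hit 4 W_5-dot-orbits; sizes (2, 4, 4, 4):

[[1, 7], [2, 3, 9, 10], [4, 11, 12, 14], [5, 6, 8, 13]]


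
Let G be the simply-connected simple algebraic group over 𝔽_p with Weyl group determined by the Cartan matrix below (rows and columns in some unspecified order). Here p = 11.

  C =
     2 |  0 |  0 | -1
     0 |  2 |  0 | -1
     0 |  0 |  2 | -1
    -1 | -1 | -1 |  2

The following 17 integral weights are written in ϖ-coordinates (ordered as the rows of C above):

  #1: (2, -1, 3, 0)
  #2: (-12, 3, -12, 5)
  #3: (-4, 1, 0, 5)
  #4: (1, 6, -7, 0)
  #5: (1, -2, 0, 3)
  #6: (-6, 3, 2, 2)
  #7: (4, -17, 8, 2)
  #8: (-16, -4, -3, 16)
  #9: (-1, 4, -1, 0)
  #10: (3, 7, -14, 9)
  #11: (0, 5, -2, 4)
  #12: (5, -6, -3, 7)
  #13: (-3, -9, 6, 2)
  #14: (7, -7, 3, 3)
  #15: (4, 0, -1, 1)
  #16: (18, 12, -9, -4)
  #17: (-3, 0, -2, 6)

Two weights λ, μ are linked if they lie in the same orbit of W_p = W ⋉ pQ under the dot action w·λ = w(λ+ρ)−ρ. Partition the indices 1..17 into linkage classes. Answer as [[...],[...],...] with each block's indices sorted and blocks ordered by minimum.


Cartan matrix: type D_4 (|W|=192); un-permuting the 4 rows.

Alcove-folded reps (p=11, 17 weights, presented ϖ-order):

  λ_1+ρ ↦ (3, 0, 4, 1)
  λ_2+ρ ↦ (0, 5, 0, 1)
  λ_3+ρ ↦ (3, 2, 1, 2)
  λ_4+ρ ↦ (3, 2, 1, 2)
  λ_5+ρ ↦ (2, 1, 1, 3)
  λ_6+ρ ↦ (3, 2, 1, 2)
  λ_7+ρ ↦ (3, 2, 1, 2)
  λ_8+ρ ↦ (5, 1, 0, 2)
  λ_9+ρ ↦ (0, 5, 0, 1)
  λ_10+ρ ↦ (5, 1, 0, 2)
  λ_11+ρ ↦ (0, 5, 0, 1)
  λ_12+ρ ↦ (3, 2, 1, 2)
  λ_13+ρ ↦ (5, 1, 0, 2)
  λ_14+ρ ↦ (3, 1, 1, 2)
  λ_15+ρ ↦ (5, 1, 0, 2)
  λ_16+ρ ↦ (5, 1, 0, 2)
  λ_17+ρ ↦ (2, 1, 1, 3)

Partition of {1..17} into 6 W_11-dot-orbits:

[[1], [2, 9, 11], [3, 4, 6, 7, 12], [5, 17], [8, 10, 13, 15, 16], [14]]


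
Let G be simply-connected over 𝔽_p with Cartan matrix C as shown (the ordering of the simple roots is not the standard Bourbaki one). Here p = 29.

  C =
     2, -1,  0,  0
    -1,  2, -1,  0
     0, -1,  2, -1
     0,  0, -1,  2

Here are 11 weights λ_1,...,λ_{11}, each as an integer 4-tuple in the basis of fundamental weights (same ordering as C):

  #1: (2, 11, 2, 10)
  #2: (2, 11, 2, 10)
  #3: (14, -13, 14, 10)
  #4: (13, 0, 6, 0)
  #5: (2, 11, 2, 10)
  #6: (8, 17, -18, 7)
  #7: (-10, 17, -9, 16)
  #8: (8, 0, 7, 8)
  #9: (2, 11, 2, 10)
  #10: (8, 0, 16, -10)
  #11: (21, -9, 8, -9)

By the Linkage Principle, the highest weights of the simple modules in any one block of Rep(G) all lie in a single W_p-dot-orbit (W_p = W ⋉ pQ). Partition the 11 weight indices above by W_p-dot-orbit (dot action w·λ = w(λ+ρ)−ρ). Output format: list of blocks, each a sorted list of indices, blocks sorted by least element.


Root system A_4: the 4×4 matrix C matches after relabeling.

Ā_29 reps of the 11 weights (A_4, coords as presented):

  λ_1 → (3, 12, 3, 11);  λ_2 → (3, 12, 3, 11);  λ_3 → (3, 12, 3, 11);  λ_4 → (14, 1, 7, 1);  λ_5 → (3, 12, 3, 11);  λ_6 → (9, 1, 8, 9);  λ_7 → (9, 1, 8, 9);  λ_8 → (9, 1, 8, 9);  λ_9 → (3, 12, 3, 11);  λ_10 → (9, 1, 8, 9);  λ_11 → (14, 1, 7, 1)

Grouping the 11 weights by Ā_29-representative: 3 linkage classes.

[[1, 2, 3, 5, 9], [4, 11], [6, 7, 8, 10]]


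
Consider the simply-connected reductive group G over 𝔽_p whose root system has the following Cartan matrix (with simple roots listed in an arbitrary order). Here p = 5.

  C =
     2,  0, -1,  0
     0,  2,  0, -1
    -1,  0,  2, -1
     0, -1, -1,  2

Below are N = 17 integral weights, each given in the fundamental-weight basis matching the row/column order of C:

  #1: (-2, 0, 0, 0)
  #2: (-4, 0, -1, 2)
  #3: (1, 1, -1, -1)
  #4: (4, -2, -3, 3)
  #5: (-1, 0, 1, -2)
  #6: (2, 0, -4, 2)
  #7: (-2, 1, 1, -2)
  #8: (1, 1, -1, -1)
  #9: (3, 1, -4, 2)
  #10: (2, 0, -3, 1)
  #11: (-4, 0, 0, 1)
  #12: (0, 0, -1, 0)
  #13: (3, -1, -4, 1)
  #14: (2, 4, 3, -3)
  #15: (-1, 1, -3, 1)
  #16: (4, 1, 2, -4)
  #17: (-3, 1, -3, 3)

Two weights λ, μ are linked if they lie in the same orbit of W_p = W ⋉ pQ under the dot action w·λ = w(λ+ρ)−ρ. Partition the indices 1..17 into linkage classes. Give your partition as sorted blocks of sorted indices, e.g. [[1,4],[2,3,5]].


Type A_4, rank 4, |W|=120; reorder rows/cols to standard.

W_5-reps of the 17 weights in Ā_5 (same 4-coord order as C):

    1: (1, 1, 0, 1)
    2: (0, 1, 3, 0)
    3: (2, 2, 0, 0)
    4: (1, 1, 2, 0)
    5: (0, 0, 1, 1)
    6: (0, 1, 3, 0)
    7: (1, 1, 0, 1)
    8: (2, 2, 0, 0)
    9: (0, 1, 3, 0)
    10: (1, 1, 2, 0)
    11: (1, 1, 2, 0)
    12: (1, 1, 0, 1)
    13: (1, 1, 2, 0)
    14: (2, 2, 0, 0)
    15: (2, 2, 0, 0)
    16: (2, 2, 0, 0)
    17: (1, 1, 2, 0)

Linkage partition of the 17 weights (5 classes, p=5):

[[1, 7, 12], [2, 6, 9], [3, 8, 14, 15, 16], [4, 10, 11, 13, 17], [5]]


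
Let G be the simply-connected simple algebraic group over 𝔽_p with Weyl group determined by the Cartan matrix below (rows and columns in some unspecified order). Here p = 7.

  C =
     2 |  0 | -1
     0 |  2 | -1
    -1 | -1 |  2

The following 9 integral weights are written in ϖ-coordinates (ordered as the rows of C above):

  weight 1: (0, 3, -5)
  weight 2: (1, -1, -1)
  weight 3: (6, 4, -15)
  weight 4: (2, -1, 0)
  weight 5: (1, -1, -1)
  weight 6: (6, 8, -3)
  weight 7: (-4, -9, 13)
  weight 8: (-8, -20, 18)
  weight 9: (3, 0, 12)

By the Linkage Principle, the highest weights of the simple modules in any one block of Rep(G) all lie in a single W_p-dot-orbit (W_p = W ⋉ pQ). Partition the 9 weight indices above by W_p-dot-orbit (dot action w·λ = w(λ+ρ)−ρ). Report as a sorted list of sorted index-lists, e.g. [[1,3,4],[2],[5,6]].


Root system A_3: the 3×3 matrix C matches after relabeling.

Folding the 9 weights λ_j+ρ into Ā_7 (reps in the given 3-coord order):

  [1] (3, 0, 1)
  [2] (2, 0, 0)
  [3] (2, 0, 0)
  [4] (3, 0, 1)
  [5] (2, 0, 0)
  [6] (2, 0, 0)
  [7] (3, 0, 1)
  [8] (2, 0, 0)
  [9] (3, 0, 1)

Linkage partition of the 9 weights (2 classes, p=7):

[[1, 4, 7, 9], [2, 3, 5, 6, 8]]


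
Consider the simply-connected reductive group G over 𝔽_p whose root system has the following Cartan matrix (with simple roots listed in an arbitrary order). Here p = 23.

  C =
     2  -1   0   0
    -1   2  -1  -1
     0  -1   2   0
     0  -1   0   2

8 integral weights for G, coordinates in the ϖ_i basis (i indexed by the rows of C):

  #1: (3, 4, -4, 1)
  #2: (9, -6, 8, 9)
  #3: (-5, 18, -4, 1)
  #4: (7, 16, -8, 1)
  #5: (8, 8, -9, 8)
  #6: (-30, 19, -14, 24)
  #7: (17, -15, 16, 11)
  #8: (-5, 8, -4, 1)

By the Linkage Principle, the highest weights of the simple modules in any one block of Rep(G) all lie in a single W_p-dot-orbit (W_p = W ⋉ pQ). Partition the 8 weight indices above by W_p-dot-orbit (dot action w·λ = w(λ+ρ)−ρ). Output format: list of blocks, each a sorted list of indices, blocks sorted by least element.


C ↔ D_4 under row/col permutation; |W(D_4)| = 192.

W_23-reps of the 8 weights in Ā_23 (same 4-coord order as C):

  1: (4, 2, 3, 2);  2: (5, 4, 4, 5);  3: (4, 2, 3, 2);  4: (4, 2, 3, 2);  5: (5, 4, 4, 5);  6: (2, 1, 0, 6);  7: (4, 2, 3, 2);  8: (4, 2, 3, 2)

Partition of {1..8} into 3 W_23-dot-orbits:

[[1, 3, 4, 7, 8], [2, 5], [6]]


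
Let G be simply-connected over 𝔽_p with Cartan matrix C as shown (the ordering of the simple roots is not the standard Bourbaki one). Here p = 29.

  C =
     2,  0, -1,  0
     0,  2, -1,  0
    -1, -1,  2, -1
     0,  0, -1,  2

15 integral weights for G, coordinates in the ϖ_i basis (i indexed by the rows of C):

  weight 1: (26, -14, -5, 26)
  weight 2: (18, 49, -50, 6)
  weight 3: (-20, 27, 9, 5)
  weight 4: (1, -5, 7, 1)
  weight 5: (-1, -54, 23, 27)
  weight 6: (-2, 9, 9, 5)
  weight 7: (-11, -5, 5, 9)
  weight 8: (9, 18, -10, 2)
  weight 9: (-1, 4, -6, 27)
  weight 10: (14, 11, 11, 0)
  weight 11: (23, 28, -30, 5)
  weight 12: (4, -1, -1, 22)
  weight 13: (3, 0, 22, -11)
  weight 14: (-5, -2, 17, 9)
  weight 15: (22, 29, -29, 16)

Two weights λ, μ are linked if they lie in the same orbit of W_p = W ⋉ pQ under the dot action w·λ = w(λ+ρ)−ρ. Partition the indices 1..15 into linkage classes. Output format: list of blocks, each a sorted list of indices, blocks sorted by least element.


Root system D_4: the 4×4 matrix C matches after relabeling.

Ā_29 reps of the 15 weights (D_4, coords as presented):

  1: (2, 4, 4, 2) · 2: (13, 2, 6, 1) · 3: (1, 10, 3, 6) · 4: (2, 4, 4, 2) · 5: (5, 0, 0, 23) · 6: (1, 10, 3, 6) · 7: (2, 4, 4, 2) · 8: (1, 10, 3, 6) · 9: (5, 0, 0, 23) · 10: (4, 1, 1, 10) · 11: (5, 0, 0, 23) · 12: (5, 0, 0, 23) · 13: (4, 1, 1, 10) · 14: (4, 1, 1, 10) · 15: (4, 1, 1, 10)

5 distinct reps among the 15 weights ⇒ 5 W_29-linkage classes:

[[1, 4, 7], [2], [3, 6, 8], [5, 9, 11, 12], [10, 13, 14, 15]]


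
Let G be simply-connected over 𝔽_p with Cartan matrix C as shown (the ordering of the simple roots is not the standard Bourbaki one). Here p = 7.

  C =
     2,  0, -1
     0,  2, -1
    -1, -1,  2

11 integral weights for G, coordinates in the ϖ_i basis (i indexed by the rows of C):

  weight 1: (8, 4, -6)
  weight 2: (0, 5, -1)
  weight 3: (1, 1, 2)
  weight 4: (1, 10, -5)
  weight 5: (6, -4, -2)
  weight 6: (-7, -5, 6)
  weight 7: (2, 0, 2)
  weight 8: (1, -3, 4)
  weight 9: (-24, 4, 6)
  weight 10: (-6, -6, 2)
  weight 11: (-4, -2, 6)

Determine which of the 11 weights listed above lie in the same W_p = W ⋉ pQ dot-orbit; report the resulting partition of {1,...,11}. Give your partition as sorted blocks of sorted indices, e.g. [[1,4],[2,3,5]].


A_3 Cartan matrix, 3 simple roots permuted; ρ=(1,1,1).

Folding the 11 weights λ_j+ρ into Ā_7 (reps in the given 3-coord order):

    1: (2, 2, 3)
    2: (1, 6, 0)
    3: (2, 2, 3)
    4: (2, 3, 0)
    5: (3, 1, 3)
    6: (3, 1, 3)
    7: (3, 1, 3)
    8: (2, 2, 3)
    9: (2, 2, 3)
    10: (2, 2, 3)
    11: (3, 1, 3)

These 11 weights hit 4 W_7-dot-orbits; sizes (5, 1, 1, 4):

[[1, 3, 8, 9, 10], [2], [4], [5, 6, 7, 11]]


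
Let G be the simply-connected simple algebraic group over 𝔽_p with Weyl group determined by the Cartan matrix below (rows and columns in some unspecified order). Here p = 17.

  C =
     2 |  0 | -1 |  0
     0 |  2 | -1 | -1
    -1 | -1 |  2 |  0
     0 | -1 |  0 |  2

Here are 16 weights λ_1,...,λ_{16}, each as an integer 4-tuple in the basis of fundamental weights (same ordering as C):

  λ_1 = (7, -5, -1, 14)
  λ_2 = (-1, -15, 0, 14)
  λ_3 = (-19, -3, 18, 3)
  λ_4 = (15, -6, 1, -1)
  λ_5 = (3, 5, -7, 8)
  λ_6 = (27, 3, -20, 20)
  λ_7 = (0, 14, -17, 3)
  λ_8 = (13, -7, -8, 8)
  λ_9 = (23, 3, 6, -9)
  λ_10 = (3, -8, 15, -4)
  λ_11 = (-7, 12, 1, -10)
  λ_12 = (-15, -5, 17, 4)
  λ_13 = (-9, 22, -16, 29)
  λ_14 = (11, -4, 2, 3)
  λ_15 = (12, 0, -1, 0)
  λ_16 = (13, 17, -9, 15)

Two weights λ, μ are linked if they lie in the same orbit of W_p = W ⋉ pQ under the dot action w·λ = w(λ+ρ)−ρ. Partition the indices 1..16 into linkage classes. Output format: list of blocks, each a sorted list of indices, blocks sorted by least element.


Type A_4, rank 4, |W|=120; reorder rows/cols to standard.

Ā_17 reps of the 16 weights (A_4, coords as presented):

  1: (2, 0, 4, 9) · 2: (13, 1, 0, 1) · 3: (13, 1, 0, 1) · 4: (12, 3, 0, 1) · 5: (2, 0, 4, 9) · 6: (2, 0, 4, 9) · 7: (13, 1, 0, 1) · 8: (1, 3, 6, 4) · 9: (1, 3, 6, 4) · 10: (1, 3, 6, 4) · 11: (2, 0, 4, 9) · 12: (12, 3, 0, 1) · 13: (2, 0, 4, 9) · 14: (12, 3, 0, 1) · 15: (13, 1, 0, 1) · 16: (7, 6, 3, 0)

Grouping the 16 weights by Ā_17-representative: 5 linkage classes.

[[1, 5, 6, 11, 13], [2, 3, 7, 15], [4, 12, 14], [8, 9, 10], [16]]


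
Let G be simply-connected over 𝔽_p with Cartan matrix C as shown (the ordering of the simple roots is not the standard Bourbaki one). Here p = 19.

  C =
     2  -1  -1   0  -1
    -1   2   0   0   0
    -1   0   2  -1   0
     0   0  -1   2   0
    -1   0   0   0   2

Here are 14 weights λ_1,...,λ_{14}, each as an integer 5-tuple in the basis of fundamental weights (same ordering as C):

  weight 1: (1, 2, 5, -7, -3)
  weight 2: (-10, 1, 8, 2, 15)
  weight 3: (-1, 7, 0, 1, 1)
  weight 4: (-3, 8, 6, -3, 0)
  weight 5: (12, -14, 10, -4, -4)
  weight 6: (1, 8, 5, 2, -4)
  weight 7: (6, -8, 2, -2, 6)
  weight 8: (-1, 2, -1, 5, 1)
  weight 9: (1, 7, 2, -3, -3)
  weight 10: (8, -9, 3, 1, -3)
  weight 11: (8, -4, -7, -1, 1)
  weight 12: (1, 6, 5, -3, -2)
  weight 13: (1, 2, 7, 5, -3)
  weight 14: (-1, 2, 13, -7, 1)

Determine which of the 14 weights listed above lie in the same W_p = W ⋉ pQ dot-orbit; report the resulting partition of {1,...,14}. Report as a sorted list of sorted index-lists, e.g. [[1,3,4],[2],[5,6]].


Root system D_5: the 5×5 matrix C matches after relabeling.

Ā_19 reps of the 14 weights (D_5, coords as presented):

  1: (0, 3, 0, 6, 2)
  2: (0, 7, 2, 1, 7)
  3: (0, 8, 1, 2, 2)
  4: (1, 7, 3, 2, 1)
  5: (0, 8, 1, 2, 2)
  6: (0, 8, 1, 2, 2)
  7: (0, 7, 2, 1, 7)
  8: (0, 3, 0, 6, 2)
  9: (0, 8, 1, 2, 2)
  10: (1, 7, 3, 2, 1)
  11: (0, 3, 0, 6, 2)
  12: (1, 7, 3, 2, 1)
  13: (0, 3, 0, 6, 2)
  14: (0, 3, 0, 6, 2)

The 14 indices split into 4 linkage classes (same alcove rep ⇔ same W_19-dot-orbit):

[[1, 8, 11, 13, 14], [2, 7], [3, 5, 6, 9], [4, 10, 12]]


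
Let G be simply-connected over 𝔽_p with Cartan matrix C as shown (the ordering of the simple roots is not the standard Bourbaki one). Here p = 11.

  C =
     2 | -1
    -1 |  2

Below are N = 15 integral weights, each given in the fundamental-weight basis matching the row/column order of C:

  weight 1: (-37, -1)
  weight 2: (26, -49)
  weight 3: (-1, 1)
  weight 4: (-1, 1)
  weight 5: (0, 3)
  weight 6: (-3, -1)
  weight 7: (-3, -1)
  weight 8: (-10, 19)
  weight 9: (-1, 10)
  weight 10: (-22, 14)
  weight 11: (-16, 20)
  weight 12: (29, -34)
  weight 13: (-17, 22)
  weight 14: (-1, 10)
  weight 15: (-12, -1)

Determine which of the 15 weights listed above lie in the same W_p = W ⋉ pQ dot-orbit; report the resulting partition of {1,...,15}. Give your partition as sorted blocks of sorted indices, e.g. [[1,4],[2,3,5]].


Dynkin diagram of C (from the 2 off-diagonal −1 entries): A_2.

Alcove-folded reps (p=11, 15 weights, presented ϖ-order):

  [1] (0, 3);  [2] (1, 4);  [3] (0, 2);  [4] (0, 2);  [5] (1, 4);  [6] (0, 2);  [7] (0, 2);  [8] (0, 2);  [9] (0, 11);  [10] (1, 4);  [11] (1, 4);  [12] (0, 3);  [13] (1, 4);  [14] (0, 11);  [15] (0, 11)

These 15 weights hit 4 W_11-dot-orbits; sizes (2, 5, 5, 3):

[[1, 12], [2, 5, 10, 11, 13], [3, 4, 6, 7, 8], [9, 14, 15]]


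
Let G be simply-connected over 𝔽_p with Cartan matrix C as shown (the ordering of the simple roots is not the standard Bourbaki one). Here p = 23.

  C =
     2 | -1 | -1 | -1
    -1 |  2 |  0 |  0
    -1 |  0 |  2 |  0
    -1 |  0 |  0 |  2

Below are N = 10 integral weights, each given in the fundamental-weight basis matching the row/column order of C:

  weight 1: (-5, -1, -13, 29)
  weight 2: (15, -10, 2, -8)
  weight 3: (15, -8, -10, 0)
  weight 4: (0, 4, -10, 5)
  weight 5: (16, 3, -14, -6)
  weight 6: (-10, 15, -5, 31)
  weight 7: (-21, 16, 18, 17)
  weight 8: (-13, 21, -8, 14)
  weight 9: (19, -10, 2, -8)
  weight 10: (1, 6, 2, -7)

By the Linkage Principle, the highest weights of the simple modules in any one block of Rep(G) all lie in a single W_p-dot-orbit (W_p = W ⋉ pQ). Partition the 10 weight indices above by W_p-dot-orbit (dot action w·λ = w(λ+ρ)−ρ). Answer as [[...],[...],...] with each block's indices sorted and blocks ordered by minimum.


Root system D_4: the 4×4 matrix C matches after relabeling.

Alcove-folded reps (p=23, 10 weights, presented ϖ-order):

  1: (0, 9, 3, 7)
  2: (0, 9, 3, 7)
  3: (0, 7, 9, 1)
  4: (3, 3, 1, 2)
  5: (1, 3, 12, 4)
  6: (0, 9, 3, 7)
  7: (3, 3, 1, 2)
  8: (1, 3, 12, 4)
  9: (0, 9, 3, 7)
  10: (3, 3, 1, 2)

Partition of {1..10} into 4 W_23-dot-orbits:

[[1, 2, 6, 9], [3], [4, 7, 10], [5, 8]]


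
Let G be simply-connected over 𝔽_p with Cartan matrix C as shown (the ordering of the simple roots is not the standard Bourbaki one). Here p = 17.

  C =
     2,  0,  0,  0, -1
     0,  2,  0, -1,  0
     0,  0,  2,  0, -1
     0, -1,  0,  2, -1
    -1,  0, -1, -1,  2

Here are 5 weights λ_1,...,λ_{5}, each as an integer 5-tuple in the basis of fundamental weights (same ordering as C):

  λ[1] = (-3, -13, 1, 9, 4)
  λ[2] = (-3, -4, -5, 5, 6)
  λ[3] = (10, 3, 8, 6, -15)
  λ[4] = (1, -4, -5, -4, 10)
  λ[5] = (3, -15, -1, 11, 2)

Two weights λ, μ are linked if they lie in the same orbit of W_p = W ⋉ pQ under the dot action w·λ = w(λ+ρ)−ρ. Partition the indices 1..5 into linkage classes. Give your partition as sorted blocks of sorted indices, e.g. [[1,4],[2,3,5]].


Root system D_5: the 5×5 matrix C matches after relabeling.

Ā_17 reps of the 5 weights (D_5, coords as presented):

  λ_1+ρ ↦ (2, 9, 2, 1, 0) · λ_2+ρ ↦ (2, 3, 4, 3, 1) · λ_3+ρ ↦ (2, 3, 4, 3, 1) · λ_4+ρ ↦ (2, 3, 4, 3, 1) · λ_5+ρ ↦ (2, 9, 2, 1, 0)

2 distinct reps among the 5 weights ⇒ 2 W_17-linkage classes:

[[1, 5], [2, 3, 4]]


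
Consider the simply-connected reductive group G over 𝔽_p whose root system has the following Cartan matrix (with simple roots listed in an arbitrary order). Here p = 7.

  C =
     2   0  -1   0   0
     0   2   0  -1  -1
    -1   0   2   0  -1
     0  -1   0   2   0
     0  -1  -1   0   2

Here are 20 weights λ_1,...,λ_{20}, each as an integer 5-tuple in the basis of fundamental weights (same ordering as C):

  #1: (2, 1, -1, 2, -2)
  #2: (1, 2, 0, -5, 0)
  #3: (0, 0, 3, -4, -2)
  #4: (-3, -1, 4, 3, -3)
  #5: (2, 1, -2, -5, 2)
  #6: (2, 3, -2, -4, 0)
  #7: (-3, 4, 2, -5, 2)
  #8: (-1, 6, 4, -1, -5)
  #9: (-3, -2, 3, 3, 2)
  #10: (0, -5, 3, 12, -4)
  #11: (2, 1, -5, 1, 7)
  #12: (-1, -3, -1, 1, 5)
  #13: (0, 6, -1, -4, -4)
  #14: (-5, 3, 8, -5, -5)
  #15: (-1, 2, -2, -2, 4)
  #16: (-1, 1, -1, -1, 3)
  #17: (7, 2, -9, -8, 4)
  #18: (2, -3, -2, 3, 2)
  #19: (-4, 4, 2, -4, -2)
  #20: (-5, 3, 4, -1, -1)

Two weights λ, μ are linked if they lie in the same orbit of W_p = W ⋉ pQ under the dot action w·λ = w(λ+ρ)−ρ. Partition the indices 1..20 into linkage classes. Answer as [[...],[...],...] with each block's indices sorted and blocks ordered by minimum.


Cartan matrix: type A_5 (|W|=720); un-permuting the 5 rows.

Each λ_j+ρ reduced to Ā_7; 5-tuples below use C's row order:

    λ_1 → (2, 1, 1, 3, 0)
    λ_2 → (2, 1, 1, 3, 0)
    λ_3 → (1, 1, 1, 0, 2)
    λ_4 → (2, 2, 1, 2, 0)
    λ_5 → (2, 2, 1, 2, 0)
    λ_6 → (2, 1, 1, 3, 0)
    λ_7 → (1, 1, 1, 0, 2)
    λ_8 → (0, 2, 0, 0, 4)
    λ_9 → (1, 1, 1, 0, 2)
    λ_10 → (1, 1, 1, 0, 2)
    λ_11 → (1, 1, 1, 0, 2)
    λ_12 → (0, 2, 0, 0, 4)
    λ_13 → (2, 1, 1, 3, 0)
    λ_14 → (2, 2, 1, 2, 0)
    λ_15 → (0, 2, 0, 0, 4)
    λ_16 → (0, 2, 0, 0, 4)
    λ_17 → (0, 2, 0, 0, 4)
    λ_18 → (2, 2, 1, 2, 0)
    λ_19 → (2, 1, 1, 3, 0)
    λ_20 → (2, 2, 1, 2, 0)

Grouping the 20 weights by Ā_7-representative: 4 linkage classes.

[[1, 2, 6, 13, 19], [3, 7, 9, 10, 11], [4, 5, 14, 18, 20], [8, 12, 15, 16, 17]]


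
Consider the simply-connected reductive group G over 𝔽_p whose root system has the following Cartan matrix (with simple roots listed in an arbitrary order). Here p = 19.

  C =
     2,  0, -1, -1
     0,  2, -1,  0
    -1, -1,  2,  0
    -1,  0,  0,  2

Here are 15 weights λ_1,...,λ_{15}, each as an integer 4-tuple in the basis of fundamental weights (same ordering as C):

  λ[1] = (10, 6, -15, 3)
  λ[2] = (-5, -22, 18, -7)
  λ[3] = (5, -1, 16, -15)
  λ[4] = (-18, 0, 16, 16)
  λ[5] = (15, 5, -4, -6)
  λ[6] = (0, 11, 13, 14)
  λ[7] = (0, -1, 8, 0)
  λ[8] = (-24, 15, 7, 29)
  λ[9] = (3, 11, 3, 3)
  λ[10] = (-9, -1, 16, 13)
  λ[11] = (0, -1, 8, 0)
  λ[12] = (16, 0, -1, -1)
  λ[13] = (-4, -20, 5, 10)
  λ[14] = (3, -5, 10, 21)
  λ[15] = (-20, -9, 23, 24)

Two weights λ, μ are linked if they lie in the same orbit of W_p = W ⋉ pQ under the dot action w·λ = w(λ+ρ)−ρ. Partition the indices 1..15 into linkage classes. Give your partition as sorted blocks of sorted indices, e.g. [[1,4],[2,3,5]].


Type A_4, rank 4, |W|=120; reorder rows/cols to standard.

λ_j+ρ reflected into Ā_19 (⟨·,θ^∨⟩≤19); 4-tuples as given:

  λ_1+ρ ↦ (3, 7, 4, 1);  λ_2+ρ ↦ (4, 7, 6, 0);  λ_3+ρ ↦ (8, 4, 5, 2);  λ_4+ρ ↦ (17, 1, 0, 0);  λ_5+ρ ↦ (8, 3, 3, 5);  λ_6+ρ ↦ (3, 7, 4, 1);  λ_7+ρ ↦ (1, 0, 9, 1);  λ_8+ρ ↦ (3, 7, 4, 1);  λ_9+ρ ↦ (3, 7, 4, 1);  λ_10+ρ ↦ (8, 4, 5, 2);  λ_11+ρ ↦ (1, 0, 9, 1);  λ_12+ρ ↦ (17, 1, 0, 0);  λ_13+ρ ↦ (8, 3, 3, 5);  λ_14+ρ ↦ (3, 7, 4, 1);  λ_15+ρ ↦ (8, 3, 3, 5)

These 15 weights hit 6 W_19-dot-orbits; sizes (5, 1, 2, 2, 3, 2):

[[1, 6, 8, 9, 14], [2], [3, 10], [4, 12], [5, 13, 15], [7, 11]]


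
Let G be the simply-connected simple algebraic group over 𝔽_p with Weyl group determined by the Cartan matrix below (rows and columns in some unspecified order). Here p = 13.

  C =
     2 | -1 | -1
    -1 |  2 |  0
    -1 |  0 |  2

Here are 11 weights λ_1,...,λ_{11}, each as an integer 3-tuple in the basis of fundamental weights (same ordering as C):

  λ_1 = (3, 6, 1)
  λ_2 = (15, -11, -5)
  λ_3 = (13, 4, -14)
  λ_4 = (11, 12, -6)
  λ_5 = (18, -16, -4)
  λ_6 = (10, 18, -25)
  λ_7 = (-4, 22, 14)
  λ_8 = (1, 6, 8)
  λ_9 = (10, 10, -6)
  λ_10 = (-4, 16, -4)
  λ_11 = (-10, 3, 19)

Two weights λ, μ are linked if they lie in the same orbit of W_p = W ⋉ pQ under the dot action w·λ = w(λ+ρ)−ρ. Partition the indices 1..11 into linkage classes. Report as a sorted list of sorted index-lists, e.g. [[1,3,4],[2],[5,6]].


Cartan matrix: type A_3 (|W|=24); un-permuting the 3 rows.

Alcove-folded reps (p=13, 11 weights, presented ϖ-order):

  λ_1 → (4, 7, 2)
  λ_2 → (2, 7, 1)
  λ_3 → (0, 1, 7)
  λ_4 → (0, 1, 7)
  λ_5 → (2, 7, 1)
  λ_6 → (4, 7, 2)
  λ_7 → (2, 7, 1)
  λ_8 → (2, 2, 4)
  λ_9 → (2, 2, 4)
  λ_10 → (2, 7, 1)
  λ_11 → (2, 2, 4)

These 11 weights hit 4 W_13-dot-orbits; sizes (2, 4, 2, 3):

[[1, 6], [2, 5, 7, 10], [3, 4], [8, 9, 11]]


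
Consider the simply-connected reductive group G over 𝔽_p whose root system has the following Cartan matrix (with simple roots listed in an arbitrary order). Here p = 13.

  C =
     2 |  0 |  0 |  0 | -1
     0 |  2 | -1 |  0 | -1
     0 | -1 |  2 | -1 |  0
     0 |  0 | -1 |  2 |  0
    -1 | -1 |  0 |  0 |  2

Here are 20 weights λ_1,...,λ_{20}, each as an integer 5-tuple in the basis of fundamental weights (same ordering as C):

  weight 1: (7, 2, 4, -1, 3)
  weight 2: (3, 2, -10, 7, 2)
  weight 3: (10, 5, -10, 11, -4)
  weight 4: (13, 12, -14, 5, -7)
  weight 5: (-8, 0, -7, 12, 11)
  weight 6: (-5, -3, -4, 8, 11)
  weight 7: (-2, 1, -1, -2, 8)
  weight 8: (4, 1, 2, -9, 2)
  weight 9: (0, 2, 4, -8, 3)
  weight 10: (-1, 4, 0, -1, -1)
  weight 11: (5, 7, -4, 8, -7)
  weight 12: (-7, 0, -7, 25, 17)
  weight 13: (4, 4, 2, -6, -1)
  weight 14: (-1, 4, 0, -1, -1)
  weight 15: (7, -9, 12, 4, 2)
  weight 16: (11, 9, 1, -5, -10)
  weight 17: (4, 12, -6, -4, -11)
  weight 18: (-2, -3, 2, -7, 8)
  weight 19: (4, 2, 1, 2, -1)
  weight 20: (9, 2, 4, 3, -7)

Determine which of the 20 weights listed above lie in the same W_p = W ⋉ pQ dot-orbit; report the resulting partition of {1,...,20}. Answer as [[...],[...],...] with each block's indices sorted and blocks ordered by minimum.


Cartan matrix: type A_5 (|W|=720); un-permuting the 5 rows.

Each λ_j+ρ reduced to Ā_13; 5-tuples below use C's row order:

  1: (1, 1, 2, 5, 4) · 2: (1, 3, 2, 1, 3) · 3: (1, 3, 2, 1, 3) · 4: (0, 5, 1, 0, 0) · 5: (0, 5, 1, 0, 0) · 6: (1, 3, 2, 1, 3) · 7: (1, 1, 1, 0, 8) · 8: (5, 3, 2, 3, 0) · 9: (1, 1, 2, 5, 4) · 10: (0, 5, 1, 0, 0) · 11: (1, 1, 2, 5, 4) · 12: (0, 5, 1, 0, 0) · 13: (5, 3, 2, 3, 0) · 14: (0, 5, 1, 0, 0) · 15: (5, 3, 2, 3, 0) · 16: (1, 1, 1, 0, 8) · 17: (5, 3, 2, 3, 0) · 18: (1, 3, 2, 1, 3) · 19: (5, 3, 2, 3, 0) · 20: (1, 3, 2, 1, 3)

5 distinct reps among the 20 weights ⇒ 5 W_13-linkage classes:

[[1, 9, 11], [2, 3, 6, 18, 20], [4, 5, 10, 12, 14], [7, 16], [8, 13, 15, 17, 19]]


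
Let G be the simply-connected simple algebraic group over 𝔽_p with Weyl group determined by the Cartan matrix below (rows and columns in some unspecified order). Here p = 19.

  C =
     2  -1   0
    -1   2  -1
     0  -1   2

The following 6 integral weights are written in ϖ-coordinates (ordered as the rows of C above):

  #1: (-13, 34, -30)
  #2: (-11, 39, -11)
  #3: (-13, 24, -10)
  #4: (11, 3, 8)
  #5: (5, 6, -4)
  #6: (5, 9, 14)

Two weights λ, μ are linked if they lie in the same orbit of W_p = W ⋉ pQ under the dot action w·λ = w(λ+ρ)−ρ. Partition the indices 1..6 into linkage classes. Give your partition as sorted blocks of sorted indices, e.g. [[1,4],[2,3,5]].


Root system A_3: the 3×3 matrix C matches after relabeling.

λ_j+ρ reflected into Ā_19 (⟨·,θ^∨⟩≤19); 3-tuples as given:

    λ_1 → (6, 4, 3)
    λ_2 → (8, 2, 8)
    λ_3 → (6, 4, 3)
    λ_4 → (6, 4, 3)
    λ_5 → (6, 4, 3)
    λ_6 → (6, 4, 3)

Partition of {1..6} into 2 W_19-dot-orbits:

[[1, 3, 4, 5, 6], [2]]


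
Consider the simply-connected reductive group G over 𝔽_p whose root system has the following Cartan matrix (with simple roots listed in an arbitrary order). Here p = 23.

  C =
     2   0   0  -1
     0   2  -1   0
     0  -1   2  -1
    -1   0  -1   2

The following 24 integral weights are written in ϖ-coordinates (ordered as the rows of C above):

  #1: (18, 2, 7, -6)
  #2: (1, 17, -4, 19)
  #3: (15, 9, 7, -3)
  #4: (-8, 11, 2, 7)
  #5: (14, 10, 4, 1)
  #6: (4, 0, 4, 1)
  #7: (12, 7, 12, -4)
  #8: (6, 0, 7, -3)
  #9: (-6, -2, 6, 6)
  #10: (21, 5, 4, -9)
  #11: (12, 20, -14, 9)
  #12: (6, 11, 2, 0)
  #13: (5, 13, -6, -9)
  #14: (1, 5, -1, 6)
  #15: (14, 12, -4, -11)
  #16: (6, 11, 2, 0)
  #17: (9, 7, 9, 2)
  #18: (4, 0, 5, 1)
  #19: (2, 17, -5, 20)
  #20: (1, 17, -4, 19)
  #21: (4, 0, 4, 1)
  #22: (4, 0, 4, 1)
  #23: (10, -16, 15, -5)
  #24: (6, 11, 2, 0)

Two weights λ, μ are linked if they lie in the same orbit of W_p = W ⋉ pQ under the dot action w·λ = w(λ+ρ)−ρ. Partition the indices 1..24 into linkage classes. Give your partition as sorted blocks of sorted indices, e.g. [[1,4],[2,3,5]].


Dynkin diagram of C (from the 6 off-diagonal −1 entries): A_4.

Alcove-folded reps (p=23, 24 weights, presented ϖ-order):

  1: (12, 1, 3, 5);  2: (12, 1, 3, 5);  3: (5, 1, 6, 2);  4: (7, 12, 3, 1);  5: (5, 1, 5, 2);  6: (5, 1, 5, 2);  7: (2, 0, 10, 3);  8: (5, 1, 6, 2);  9: (5, 1, 6, 2);  10: (12, 1, 3, 5);  11: (2, 0, 10, 3);  12: (7, 12, 3, 1);  13: (5, 1, 6, 2);  14: (2, 6, 0, 7);  15: (2, 0, 10, 3);  16: (7, 12, 3, 1);  17: (2, 0, 10, 3);  18: (5, 1, 6, 2);  19: (12, 1, 3, 5);  20: (12, 1, 3, 5);  21: (5, 1, 5, 2);  22: (5, 1, 5, 2);  23: (7, 12, 3, 1);  24: (7, 12, 3, 1)

6 distinct reps among the 24 weights ⇒ 6 W_23-linkage classes:

[[1, 2, 10, 19, 20], [3, 8, 9, 13, 18], [4, 12, 16, 23, 24], [5, 6, 21, 22], [7, 11, 15, 17], [14]]
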